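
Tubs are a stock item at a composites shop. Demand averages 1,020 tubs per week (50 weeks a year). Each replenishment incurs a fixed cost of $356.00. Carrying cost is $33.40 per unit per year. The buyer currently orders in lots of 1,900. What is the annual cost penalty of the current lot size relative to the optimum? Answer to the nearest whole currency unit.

Annual demand D = 1,020 × 50 = 51,000.
EOQ = √(2DS/H) = √(2 × 51,000 × 356 / 33.4) ≈ 1042.68.
Cost at Q* = (D/Q*)S + (Q*/2)H = √(2DSH) ≈ $34,825.58.
Cost at Q = 1,900: (51,000/1,900)×356 + (1,900/2)×33.4 = $9,555.79 + $31,730.00 = $41,285.79.
Excess = $41,285.79 − $34,825.58 = $6,460.21.

Extra cost ≈ $6,460 per year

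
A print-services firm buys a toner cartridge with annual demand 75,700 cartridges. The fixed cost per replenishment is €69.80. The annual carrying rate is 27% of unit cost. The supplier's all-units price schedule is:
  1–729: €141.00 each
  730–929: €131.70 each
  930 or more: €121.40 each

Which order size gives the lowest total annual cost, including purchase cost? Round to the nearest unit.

Q* ≈ 930 cartridges

Holding cost per unit per year at price C is H = 0.27·C.
Evaluate total cost at each tier's feasible EOQ or, if the EOQ is below the tier, at the tier's minimum quantity.
EOQ at €141.00 = 526.9 (feasible in tier 1): TC = 75,700×€141.00 + (75,700/526.9)×69.8 + (526.9/2)×0.27×€141.00 = €10,693,757.74.
EOQ at €131.70 = 545.1 < 730, so use break Q=730: TC = 75,700×€131.70 + (75,700/730.0)×69.8 + (730.0/2)×0.27×€131.70 = €9,989,907.20.
EOQ at €121.40 = 567.8 < 930, so use break Q=930: TC = 75,700×€121.40 + (75,700/930.0)×69.8 + (930.0/2)×0.27×€121.40 = €9,210,903.34.
Lowest total cost is €9,210,903.34 at Q = 930.0.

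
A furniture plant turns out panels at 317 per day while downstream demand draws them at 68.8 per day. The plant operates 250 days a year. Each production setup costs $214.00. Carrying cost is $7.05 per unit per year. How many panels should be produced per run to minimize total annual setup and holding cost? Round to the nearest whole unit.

Annual demand D = 68.8 × 250 = 17,200.
Production build-up factor (1 − d/p) = 1 − 68.8/317 = 0.7830.
Q* = √(2DS / (H(1 − d/p))) = √(2 × 17,200 × 214 / (7.05 × 0.7830)).
= √(7,361,600 / 5.5199) ≈ 1154.836.

Q* ≈ 1,155 panels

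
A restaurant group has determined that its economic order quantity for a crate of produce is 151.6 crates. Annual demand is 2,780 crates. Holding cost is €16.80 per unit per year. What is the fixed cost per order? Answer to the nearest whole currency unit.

S ≈ €69

Squaring Q* = √(2DS/H) gives Q*² = 2DS/H.
From Q* = √(2DS/H): S = Q*²H / (2D) = 151.6² × 16.8 / (2 × 2,780) = 69.4437.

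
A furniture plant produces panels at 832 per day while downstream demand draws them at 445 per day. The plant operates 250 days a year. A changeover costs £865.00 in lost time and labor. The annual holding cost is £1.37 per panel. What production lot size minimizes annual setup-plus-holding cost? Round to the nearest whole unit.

Q* ≈ 17,379 panels

Annual demand D = 445 × 250 = 111,250.
Production build-up factor (1 − d/p) = 1 − 445/832 = 0.4651.
Q* = √(2DS / (H(1 − d/p))) = √(2 × 111,250 × 865 / (1.37 × 0.4651)).
= √(192,462,500 / 0.6372) ≈ 17378.767.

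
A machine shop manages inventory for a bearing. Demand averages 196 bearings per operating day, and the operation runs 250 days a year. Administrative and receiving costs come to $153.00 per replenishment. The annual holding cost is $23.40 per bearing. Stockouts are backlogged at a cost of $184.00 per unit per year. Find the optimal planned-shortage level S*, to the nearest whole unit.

S* ≈ 96 bearings

Annual demand D = 196 × 250 = 49,000.
With planned backorders, Q* = √(2DS/H) · √((H+B)/B).
√(2DS/H) = √(2 × 49,000 × 153 / 23.4) = 800.481.
√((H+B)/B) = √((23.4+184)/184) = 1.0617.
Q* ≈ 849.858.
S* = Q* · H/(H+B) = 849.858 × 23.4/207.4 ≈ 95.886.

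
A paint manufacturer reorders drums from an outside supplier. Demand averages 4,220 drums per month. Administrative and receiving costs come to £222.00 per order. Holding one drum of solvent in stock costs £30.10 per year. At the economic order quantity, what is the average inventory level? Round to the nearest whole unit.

Annual demand D = 4,220 × 12 = 50,640.
The optimal lot size = √(2DS/H) = √(2 × 50,640 × 222 / 30.1) ≈ 864.28.
Average inventory = Q*/2 ≈ 864.28 / 2 = 432.141.

Average inventory ≈ 432 drums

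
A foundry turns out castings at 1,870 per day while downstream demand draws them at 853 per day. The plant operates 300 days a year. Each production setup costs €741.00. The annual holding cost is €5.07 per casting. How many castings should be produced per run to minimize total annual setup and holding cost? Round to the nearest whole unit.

Q* ≈ 11,728 castings

Annual demand D = 853 × 300 = 255,900.
Production build-up factor (1 − d/p) = 1 − 853/1,870 = 0.5439.
Q* = √(2DS / (H(1 − d/p))) = √(2 × 255,900 × 741 / (5.07 × 0.5439)).
= √(379,243,800 / 2.7573) ≈ 11727.774.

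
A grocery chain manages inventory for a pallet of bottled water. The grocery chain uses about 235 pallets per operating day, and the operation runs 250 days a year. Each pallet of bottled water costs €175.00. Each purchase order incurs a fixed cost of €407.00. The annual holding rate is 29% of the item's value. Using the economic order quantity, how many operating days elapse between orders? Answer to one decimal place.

T ≈ 4.1 days

Annual demand D = 235 × 250 = 58,750.
Holding cost H = 0.29 × €175.00 = €50.7500 per unit per year.
EOQ = √(2DS/H) = √(2 × 58,750 × 407 / 50.75) ≈ 970.73.
Cycle time = Q*/D × 250 = 970.73 / 58,750 × 250 ≈ 4.131 days.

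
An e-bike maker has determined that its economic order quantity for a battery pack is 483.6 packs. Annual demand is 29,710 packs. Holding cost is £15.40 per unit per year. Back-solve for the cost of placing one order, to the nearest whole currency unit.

The basic EOQ model gives Q* = √(2DS/H); rearrange for the unknown.
From Q* = √(2DS/H): S = Q*²H / (2D) = 483.6² × 15.4 / (2 × 29,710) = 60.6123.

S ≈ £61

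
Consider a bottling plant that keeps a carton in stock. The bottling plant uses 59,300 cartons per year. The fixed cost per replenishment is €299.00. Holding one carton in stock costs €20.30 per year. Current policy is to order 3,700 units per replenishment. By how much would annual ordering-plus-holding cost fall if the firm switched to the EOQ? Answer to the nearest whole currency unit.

EOQ = √(2DS/H) = √(2 × 59,300 × 299 / 20.3) ≈ 1321.69.
Cost at Q* = (D/Q*)S + (Q*/2)H = √(2DSH) ≈ €26,830.33.
Cost at Q = 3,700: (59,300/3,700)×299 + (3,700/2)×20.3 = €4,792.08 + €37,555.00 = €42,347.08.
Excess = €42,347.08 − €26,830.33 = €15,516.75.

Extra cost ≈ €15,517 per year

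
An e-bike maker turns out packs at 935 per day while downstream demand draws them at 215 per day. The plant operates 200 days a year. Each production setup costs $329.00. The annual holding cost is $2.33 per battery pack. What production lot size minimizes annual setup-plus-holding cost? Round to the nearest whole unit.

Annual demand D = 215 × 200 = 43,000.
Production build-up factor (1 − d/p) = 1 − 215/935 = 0.7701.
Q* = √(2DS / (H(1 − d/p))) = √(2 × 43,000 × 329 / (2.33 × 0.7701)).
= √(28,294,000 / 1.7942) ≈ 3971.081.

Q* ≈ 3,971 packs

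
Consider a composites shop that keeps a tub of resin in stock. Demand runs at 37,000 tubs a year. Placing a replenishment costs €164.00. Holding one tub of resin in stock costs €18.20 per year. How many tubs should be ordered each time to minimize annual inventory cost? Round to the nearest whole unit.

EOQ = √(2DS / H) = √(2 × 37,000 × 164 / 18.2).
= √(12,136,000 / 18.2) = √666,813.1868 ≈ 816.586.

Q* ≈ 817 tubs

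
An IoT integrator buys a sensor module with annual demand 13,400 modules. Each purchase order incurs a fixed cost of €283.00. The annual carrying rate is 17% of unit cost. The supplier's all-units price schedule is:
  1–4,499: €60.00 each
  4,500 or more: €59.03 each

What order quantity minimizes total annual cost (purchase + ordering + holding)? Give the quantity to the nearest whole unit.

Holding cost per unit per year at price C is H = 0.17·C.
Candidates are each tier's EOQ (if it falls in that tier) and each price-break quantity.
EOQ at €60.00 = 862.3 (feasible in tier 1): TC = 13,400×€60.00 + (13,400/862.3)×283 + (862.3/2)×0.17×€60.00 = €812,795.50.
EOQ at €59.03 = 869.4 < 4500, so use break Q=4500: TC = 13,400×€59.03 + (13,400/4500.0)×283 + (4500.0/2)×0.17×€59.03 = €814,423.69.
Lowest total cost is €812,795.50 at Q = 862.3.

Q* ≈ 862 modules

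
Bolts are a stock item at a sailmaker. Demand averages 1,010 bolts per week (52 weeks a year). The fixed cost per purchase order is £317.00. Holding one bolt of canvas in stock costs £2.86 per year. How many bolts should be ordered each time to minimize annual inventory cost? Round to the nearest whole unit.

Q* ≈ 3,412 bolts

Annual demand D = 1,010 × 52 = 52,520.
EOQ = √(2DS / H) = √(2 × 52,520 × 317 / 2.86).
= √(33,297,680 / 2.86) = √11,642,545.4545 ≈ 3412.117.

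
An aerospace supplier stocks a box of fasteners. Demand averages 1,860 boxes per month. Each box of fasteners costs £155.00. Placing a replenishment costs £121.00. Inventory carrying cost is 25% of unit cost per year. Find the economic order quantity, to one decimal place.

Q* ≈ 373.4 boxes

Annual demand D = 1,860 × 12 = 22,320.
Holding cost H = 0.25 × £155.00 = £38.7500 per unit per year.
EOQ = √(2DS / H) = √(2 × 22,320 × 121 / 38.75).
= √(5,401,440 / 38.75) = √139,392 ≈ 373.352.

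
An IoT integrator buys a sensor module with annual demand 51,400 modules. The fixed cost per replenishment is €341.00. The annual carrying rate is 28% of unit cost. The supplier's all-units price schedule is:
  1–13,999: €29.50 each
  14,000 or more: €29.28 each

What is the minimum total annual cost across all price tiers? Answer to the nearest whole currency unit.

Holding cost per unit per year at price C is H = 0.28·C.
For each price level, check whether its EOQ is feasible; otherwise the best quantity at that price is the breakpoint.
EOQ at €29.50 = 2060.1 (feasible in tier 1): TC = 51,400×€29.50 + (51,400/2060.1)×341 + (2060.1/2)×0.28×€29.50 = €1,533,316.25.
EOQ at €29.28 = 2067.8 < 14000, so use break Q=14000: TC = 51,400×€29.28 + (51,400/14000.0)×341 + (14000.0/2)×0.28×€29.28 = €1,563,632.76.
Lowest total cost among the candidates is at Q = 2060.1.

TC* ≈ €1,533,316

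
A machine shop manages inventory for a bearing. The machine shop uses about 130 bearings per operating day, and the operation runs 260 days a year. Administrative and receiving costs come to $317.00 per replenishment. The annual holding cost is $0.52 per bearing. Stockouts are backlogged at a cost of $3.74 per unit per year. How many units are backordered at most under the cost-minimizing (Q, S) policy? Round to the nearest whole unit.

Annual demand D = 130 × 260 = 33,800.
With planned backorders, Q* = √(2DS/H) · √((H+B)/B).
√(2DS/H) = √(2 × 33,800 × 317 / 0.52) = 6419.502.
√((H+B)/B) = √((0.52+3.74)/3.74) = 1.0673.
Q* ≈ 6851.258.
S* = Q* · H/(H+B) = 6851.258 × 0.52/4.26 ≈ 836.304.

S* ≈ 836 bearings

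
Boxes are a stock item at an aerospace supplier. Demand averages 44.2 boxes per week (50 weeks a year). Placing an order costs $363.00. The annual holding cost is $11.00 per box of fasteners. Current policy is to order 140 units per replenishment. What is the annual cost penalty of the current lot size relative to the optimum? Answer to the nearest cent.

Extra cost ≈ $2,299.14 per year

Annual demand D = 44.2 × 50 = 2,210.
EOQ = √(2DS/H) = √(2 × 2,210 × 363 / 11) ≈ 381.92.
Cost at Q* = (D/Q*)S + (Q*/2)H = √(2DSH) ≈ $4,201.08.
Cost at Q = 140: (2,210/140)×363 + (140/2)×11 = $5,730.21 + $770.00 = $6,500.21.
Excess = $6,500.21 − $4,201.08 = $2,299.14.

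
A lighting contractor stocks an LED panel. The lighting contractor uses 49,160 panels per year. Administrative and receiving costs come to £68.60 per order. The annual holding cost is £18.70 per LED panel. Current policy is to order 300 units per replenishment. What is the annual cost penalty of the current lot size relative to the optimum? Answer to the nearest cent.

EOQ = √(2DS/H) = √(2 × 49,160 × 68.6 / 18.7) ≈ 600.57.
Cost at Q* = (D/Q*)S + (Q*/2)H = √(2DSH) ≈ £11,230.62.
Cost at Q = 300: (49,160/300)×68.6 + (300/2)×18.7 = £11,241.25 + £2,805.00 = £14,046.25.
Excess = £14,046.25 − £11,230.62 = £2,815.63.

Extra cost ≈ £2,815.63 per year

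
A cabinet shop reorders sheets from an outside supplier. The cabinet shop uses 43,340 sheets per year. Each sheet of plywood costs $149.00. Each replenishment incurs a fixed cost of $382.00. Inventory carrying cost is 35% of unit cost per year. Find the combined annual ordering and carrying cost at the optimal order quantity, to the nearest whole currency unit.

TC* ≈ $41,555

Holding cost H = 0.35 × $149.00 = $52.1500 per unit per year.
EOQ = √(2DS/H) = √(2 × 43,340 × 382 / 52.15) ≈ 796.83.
At the optimum the two cost components are equal, so total cost = 2·(Q*/2)H = Q*·H.
Minimum total = √(2DSH) = √(2 × 43,340 × 382 × 52.15) ≈ 41554.522.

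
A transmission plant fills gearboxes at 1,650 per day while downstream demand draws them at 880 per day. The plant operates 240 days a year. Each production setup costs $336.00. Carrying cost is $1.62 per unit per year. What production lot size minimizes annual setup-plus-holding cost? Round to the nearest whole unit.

Annual demand D = 880 × 240 = 211,200.
Production build-up factor (1 − d/p) = 1 − 880/1,650 = 0.4667.
Q* = √(2DS / (H(1 − d/p))) = √(2 × 211,200 × 336 / (1.62 × 0.4667)).
= √(141,926,400 / 0.756) ≈ 13701.581.

Q* ≈ 13,702 gearboxes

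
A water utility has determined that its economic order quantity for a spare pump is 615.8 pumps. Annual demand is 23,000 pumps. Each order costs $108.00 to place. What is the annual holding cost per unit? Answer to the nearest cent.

Squaring Q* = √(2DS/H) gives Q*² = 2DS/H.
From Q* = √(2DS/H): H = 2DS / Q*² = 2 × 23,000 × 108 / 615.8² = 13.1009.

H ≈ $13.10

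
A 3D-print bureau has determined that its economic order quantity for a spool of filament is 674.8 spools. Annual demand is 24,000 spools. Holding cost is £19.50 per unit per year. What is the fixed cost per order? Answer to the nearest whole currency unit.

The basic EOQ model gives Q* = √(2DS/H); rearrange for the unknown.
From Q* = √(2DS/H): S = Q*²H / (2D) = 674.8² × 19.5 / (2 × 24,000) = 184.9880.

S ≈ £185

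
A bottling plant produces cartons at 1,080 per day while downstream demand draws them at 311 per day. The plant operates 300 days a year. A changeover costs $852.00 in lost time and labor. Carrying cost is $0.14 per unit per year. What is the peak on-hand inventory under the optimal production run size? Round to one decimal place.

Annual demand D = 311 × 300 = 93,300.
Production build-up factor (1 − d/p) = 1 − 311/1,080 = 0.7120.
Q* = √(2DS / (H(1 − d/p))) = √(2 × 93,300 × 852 / (0.14 × 0.7120)).
= √(158,983,200 / 0.0997) ≈ 39935.609.
Maximum inventory = Q*(1 − d/p) = 39935.609 × 0.7120 ≈ 28435.632.

I_max ≈ 28,435.6 cartons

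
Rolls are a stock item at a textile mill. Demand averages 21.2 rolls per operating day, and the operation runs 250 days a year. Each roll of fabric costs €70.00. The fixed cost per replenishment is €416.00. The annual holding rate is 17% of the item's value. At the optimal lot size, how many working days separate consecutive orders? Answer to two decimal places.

T ≈ 28.71 days

Annual demand D = 21.2 × 250 = 5,300.
Holding cost H = 0.17 × €70.00 = €11.9000 per unit per year.
Q* = √(2DS/H) = √(2 × 5,300 × 416 / 11.9) ≈ 608.73.
Cycle time = Q*/D × 250 = 608.73 / 5,300 × 250 ≈ 28.714 days.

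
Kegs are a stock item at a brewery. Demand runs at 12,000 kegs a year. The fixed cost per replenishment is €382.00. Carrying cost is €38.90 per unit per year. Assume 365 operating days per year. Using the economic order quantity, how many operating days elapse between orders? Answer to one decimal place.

T ≈ 14.8 days

Q* = √(2DS/H) = √(2 × 12,000 × 382 / 38.9) ≈ 485.47.
Cycle time = Q*/D × 365 = 485.47 / 12,000 × 365 ≈ 14.766 days.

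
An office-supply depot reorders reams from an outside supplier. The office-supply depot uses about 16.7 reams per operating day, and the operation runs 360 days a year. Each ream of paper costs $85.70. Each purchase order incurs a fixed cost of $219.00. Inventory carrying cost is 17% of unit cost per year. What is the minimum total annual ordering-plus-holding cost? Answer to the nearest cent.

TC* ≈ $6,193.86

Annual demand D = 16.7 × 360 = 6,012.
Holding cost H = 0.17 × $85.70 = $14.5690 per unit per year.
EOQ = √(2DS/H) = √(2 × 6,012 × 219 / 14.569) ≈ 425.14.
At the optimum the two cost components are equal, so total cost = 2·(Q*/2)H = Q*·H.
Minimum total = √(2DSH) = √(2 × 6,012 × 219 × 14.569) ≈ 6193.860.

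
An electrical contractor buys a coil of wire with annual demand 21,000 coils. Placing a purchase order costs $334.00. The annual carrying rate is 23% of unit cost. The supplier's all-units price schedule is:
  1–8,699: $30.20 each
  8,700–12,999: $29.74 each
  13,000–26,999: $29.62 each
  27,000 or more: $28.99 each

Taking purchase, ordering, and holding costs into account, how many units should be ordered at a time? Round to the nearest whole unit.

Q* ≈ 1,421 coils

Holding cost per unit per year at price C is H = 0.23·C.
Evaluate total cost at each tier's feasible EOQ or, if the EOQ is below the tier, at the tier's minimum quantity.
EOQ at $30.20 = 1421.1 (feasible in tier 1): TC = 21,000×$30.20 + (21,000/1421.1)×334 + (1421.1/2)×0.23×$30.20 = $644,071.09.
EOQ at $29.74 = 1432.1 < 8700, so use break Q=8700: TC = 21,000×$29.74 + (21,000/8700.0)×334 + (8700.0/2)×0.23×$29.74 = $655,101.08.
EOQ at $29.62 = 1435.0 < 13000, so use break Q=13000: TC = 21,000×$29.62 + (21,000/13000.0)×334 + (13000.0/2)×0.23×$29.62 = $666,841.44.
EOQ at $28.99 = 1450.5 < 27000, so use break Q=27000: TC = 21,000×$28.99 + (21,000/27000.0)×334 + (27000.0/2)×0.23×$28.99 = $699,063.73.
Lowest total cost is $644,071.09 at Q = 1421.1.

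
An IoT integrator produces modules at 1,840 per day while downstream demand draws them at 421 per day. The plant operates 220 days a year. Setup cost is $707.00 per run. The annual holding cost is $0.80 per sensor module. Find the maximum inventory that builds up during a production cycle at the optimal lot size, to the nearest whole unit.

Annual demand D = 421 × 220 = 92,620.
Production build-up factor (1 − d/p) = 1 − 421/1,840 = 0.7712.
Q* = √(2DS / (H(1 − d/p))) = √(2 × 92,620 × 707 / (0.8 × 0.7712)).
= √(130,964,680 / 0.617) ≈ 14569.673.
Maximum inventory = Q*(1 − d/p) = 14569.673 × 0.7712 ≈ 11236.069.

I_max ≈ 11,236 modules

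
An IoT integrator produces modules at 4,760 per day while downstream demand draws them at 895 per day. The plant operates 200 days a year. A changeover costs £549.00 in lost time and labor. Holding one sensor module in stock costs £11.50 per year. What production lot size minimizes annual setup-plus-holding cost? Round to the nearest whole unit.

Q* ≈ 4,588 modules

Annual demand D = 895 × 200 = 179,000.
Production build-up factor (1 − d/p) = 1 − 895/4,760 = 0.8120.
Q* = √(2DS / (H(1 − d/p))) = √(2 × 179,000 × 549 / (11.5 × 0.8120)).
= √(196,542,000 / 9.3377) ≈ 4587.832.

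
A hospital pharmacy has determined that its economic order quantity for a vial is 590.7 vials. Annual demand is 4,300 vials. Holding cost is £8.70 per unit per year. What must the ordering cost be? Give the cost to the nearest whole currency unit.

S ≈ £353

The basic EOQ model gives Q* = √(2DS/H); rearrange for the unknown.
From Q* = √(2DS/H): S = Q*²H / (2D) = 590.7² × 8.7 / (2 × 4,300) = 352.9838.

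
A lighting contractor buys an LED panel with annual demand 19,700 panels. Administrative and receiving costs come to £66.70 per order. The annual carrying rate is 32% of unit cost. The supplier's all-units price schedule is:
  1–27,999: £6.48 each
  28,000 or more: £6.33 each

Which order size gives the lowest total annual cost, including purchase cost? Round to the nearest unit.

Q* ≈ 1,126 panels

Holding cost per unit per year at price C is H = 0.32·C.
Candidates are each tier's EOQ (if it falls in that tier) and each price-break quantity.
EOQ at £6.48 = 1125.8 (feasible in tier 1): TC = 19,700×£6.48 + (19,700/1125.8)×66.7 + (1125.8/2)×0.32×£6.48 = £129,990.39.
EOQ at £6.33 = 1139.0 < 28000, so use break Q=28000: TC = 19,700×£6.33 + (19,700/28000.0)×66.7 + (28000.0/2)×0.32×£6.33 = £153,106.33.
Lowest total cost is £129,990.39 at Q = 1125.8.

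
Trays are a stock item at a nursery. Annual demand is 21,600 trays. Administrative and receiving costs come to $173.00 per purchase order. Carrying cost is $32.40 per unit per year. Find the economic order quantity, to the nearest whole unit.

EOQ = √(2DS / H) = √(2 × 21,600 × 173 / 32.4).
= √(7,473,600 / 32.4) = √230,666.6667 ≈ 480.278.

Q* ≈ 480 trays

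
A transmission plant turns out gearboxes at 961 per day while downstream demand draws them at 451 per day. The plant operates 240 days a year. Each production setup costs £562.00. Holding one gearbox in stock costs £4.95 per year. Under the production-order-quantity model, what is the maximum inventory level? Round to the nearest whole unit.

I_max ≈ 3,612 gearboxes

Annual demand D = 451 × 240 = 108,240.
Production build-up factor (1 − d/p) = 1 − 451/961 = 0.5307.
Q* = √(2DS / (H(1 − d/p))) = √(2 × 108,240 × 562 / (4.95 × 0.5307)).
= √(121,661,760 / 2.627) ≈ 6805.359.
Maximum inventory = Q*(1 − d/p) = 6805.359 × 0.5307 ≈ 3611.585.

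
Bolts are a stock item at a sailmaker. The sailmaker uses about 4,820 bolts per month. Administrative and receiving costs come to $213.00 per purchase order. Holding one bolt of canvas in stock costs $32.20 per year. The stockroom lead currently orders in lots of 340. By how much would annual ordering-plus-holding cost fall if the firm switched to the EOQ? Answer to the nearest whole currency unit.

Extra cost ≈ $13,542 per year

Annual demand D = 4,820 × 12 = 57,840.
EOQ = √(2DS/H) = √(2 × 57,840 × 213 / 32.2) ≈ 874.76.
Cost at Q* = (D/Q*)S + (Q*/2)H = √(2DSH) ≈ $28,167.41.
Cost at Q = 340: (57,840/340)×213 + (340/2)×32.2 = $36,235.06 + $5,474.00 = $41,709.06.
Excess = $41,709.06 − $28,167.41 = $13,541.65.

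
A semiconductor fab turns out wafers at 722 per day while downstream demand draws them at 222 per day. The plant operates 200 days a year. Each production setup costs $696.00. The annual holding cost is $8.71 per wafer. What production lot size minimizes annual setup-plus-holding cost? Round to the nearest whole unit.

Q* ≈ 3,201 wafers

Annual demand D = 222 × 200 = 44,400.
Production build-up factor (1 − d/p) = 1 − 222/722 = 0.6925.
Q* = √(2DS / (H(1 − d/p))) = √(2 × 44,400 × 696 / (8.71 × 0.6925)).
= √(61,804,800 / 6.0319) ≈ 3201.000.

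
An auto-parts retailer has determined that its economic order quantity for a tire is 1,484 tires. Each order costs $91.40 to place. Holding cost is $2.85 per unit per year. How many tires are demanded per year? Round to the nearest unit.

D ≈ 34,335 tires per year

The basic EOQ model gives Q* = √(2DS/H); rearrange for the unknown.
From Q* = √(2DS/H): D = Q*²H / (2S) = 1,484² × 2.85 / (2 × 91.4) = 34334.954.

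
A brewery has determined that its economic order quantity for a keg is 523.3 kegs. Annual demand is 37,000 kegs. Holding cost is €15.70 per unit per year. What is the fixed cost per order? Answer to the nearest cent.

S ≈ €58.10

Invert the EOQ relation Q*² = 2DS/H.
From Q* = √(2DS/H): S = Q*²H / (2D) = 523.3² × 15.7 / (2 × 37,000) = 58.0991.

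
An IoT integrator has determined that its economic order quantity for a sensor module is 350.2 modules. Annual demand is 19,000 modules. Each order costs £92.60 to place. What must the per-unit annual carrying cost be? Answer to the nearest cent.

H ≈ £28.69

The basic EOQ model gives Q* = √(2DS/H); rearrange for the unknown.
From Q* = √(2DS/H): H = 2DS / Q*² = 2 × 19,000 × 92.6 / 350.2² = 28.6921.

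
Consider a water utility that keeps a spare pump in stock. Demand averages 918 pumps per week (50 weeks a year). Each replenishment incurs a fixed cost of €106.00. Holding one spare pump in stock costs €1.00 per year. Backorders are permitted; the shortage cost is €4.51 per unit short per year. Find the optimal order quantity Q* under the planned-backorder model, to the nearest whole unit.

Q* ≈ 3,448 pumps

Annual demand D = 918 × 50 = 45,900.
With planned backorders, Q* = √(2DS/H) · √((H+B)/B).
√(2DS/H) = √(2 × 45,900 × 106 / 1) = 3119.423.
√((H+B)/B) = √((1+4.51)/4.51) = 1.1053.
Q* ≈ 3447.957.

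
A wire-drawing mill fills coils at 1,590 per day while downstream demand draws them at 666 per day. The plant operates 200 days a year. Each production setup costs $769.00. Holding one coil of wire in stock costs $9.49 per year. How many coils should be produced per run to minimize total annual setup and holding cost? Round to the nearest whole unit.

Annual demand D = 666 × 200 = 133,200.
Production build-up factor (1 − d/p) = 1 − 666/1,590 = 0.5811.
Q* = √(2DS / (H(1 − d/p))) = √(2 × 133,200 × 769 / (9.49 × 0.5811)).
= √(204,861,600 / 5.5149) ≈ 6094.804.

Q* ≈ 6,095 coils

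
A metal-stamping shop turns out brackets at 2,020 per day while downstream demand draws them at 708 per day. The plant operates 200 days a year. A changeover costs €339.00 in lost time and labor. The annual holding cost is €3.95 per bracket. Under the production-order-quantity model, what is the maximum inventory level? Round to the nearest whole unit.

Annual demand D = 708 × 200 = 141,600.
Production build-up factor (1 − d/p) = 1 − 708/2,020 = 0.6495.
Q* = √(2DS / (H(1 − d/p))) = √(2 × 141,600 × 339 / (3.95 × 0.6495)).
= √(96,004,800 / 2.5655) ≈ 6117.257.
Maximum inventory = Q*(1 − d/p) = 6117.257 × 0.6495 ≈ 3973.188.

I_max ≈ 3,973 brackets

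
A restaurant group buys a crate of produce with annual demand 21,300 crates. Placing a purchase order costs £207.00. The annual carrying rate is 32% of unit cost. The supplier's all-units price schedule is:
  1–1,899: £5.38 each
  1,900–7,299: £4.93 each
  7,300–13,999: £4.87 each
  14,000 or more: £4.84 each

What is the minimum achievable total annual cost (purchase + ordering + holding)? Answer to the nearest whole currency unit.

Holding cost per unit per year at price C is H = 0.32·C.
For each price level, check whether its EOQ is feasible; otherwise the best quantity at that price is the breakpoint.
Tier 1 (£5.38): EOQ = 2263.2 exceeds tier's upper bound 1899, so this tier is dominated.
EOQ at £4.93 = 2364.2 (feasible in tier 2): TC = 21,300×£4.93 + (21,300/2364.2)×207 + (2364.2/2)×0.32×£4.93 = £108,738.82.
EOQ at £4.87 = 2378.8 < 7300, so use break Q=7300: TC = 21,300×£4.87 + (21,300/7300.0)×207 + (7300.0/2)×0.32×£4.87 = £110,023.15.
EOQ at £4.84 = 2386.1 < 14000, so use break Q=14000: TC = 21,300×£4.84 + (21,300/14000.0)×207 + (14000.0/2)×0.32×£4.84 = £114,248.54.
Lowest total cost among the candidates is at Q = 2364.2.

TC* ≈ £108,739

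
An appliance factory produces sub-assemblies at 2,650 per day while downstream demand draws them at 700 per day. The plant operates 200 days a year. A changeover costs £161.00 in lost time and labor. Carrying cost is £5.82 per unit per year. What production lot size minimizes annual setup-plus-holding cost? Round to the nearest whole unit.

Q* ≈ 3,244 sub-assemblies

Annual demand D = 700 × 200 = 140,000.
Production build-up factor (1 − d/p) = 1 − 700/2,650 = 0.7358.
Q* = √(2DS / (H(1 − d/p))) = √(2 × 140,000 × 161 / (5.82 × 0.7358)).
= √(45,080,000 / 4.2826) ≈ 3244.413.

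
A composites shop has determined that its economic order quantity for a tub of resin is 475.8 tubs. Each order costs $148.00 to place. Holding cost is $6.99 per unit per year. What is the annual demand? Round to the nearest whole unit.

D ≈ 5,346 tubs per year

Invert the EOQ relation Q*² = 2DS/H.
From Q* = √(2DS/H): D = Q*²H / (2S) = 475.8² × 6.99 / (2 × 148) = 5346.066.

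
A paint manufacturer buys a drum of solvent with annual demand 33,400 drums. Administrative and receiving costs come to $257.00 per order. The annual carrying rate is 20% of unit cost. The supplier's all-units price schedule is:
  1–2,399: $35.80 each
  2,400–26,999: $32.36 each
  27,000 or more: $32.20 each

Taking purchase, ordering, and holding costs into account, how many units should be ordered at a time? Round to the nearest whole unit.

Holding cost per unit per year at price C is H = 0.20·C.
For each price level, check whether its EOQ is feasible; otherwise the best quantity at that price is the breakpoint.
EOQ at $35.80 = 1548.5 (feasible in tier 1): TC = 33,400×$35.80 + (33,400/1548.5)×257 + (1548.5/2)×0.20×$35.80 = $1,206,806.93.
EOQ at $32.36 = 1628.7 < 2400, so use break Q=2400: TC = 33,400×$32.36 + (33,400/2400.0)×257 + (2400.0/2)×0.20×$32.36 = $1,092,166.98.
EOQ at $32.20 = 1632.7 < 27000, so use break Q=27000: TC = 33,400×$32.20 + (33,400/27000.0)×257 + (27000.0/2)×0.20×$32.20 = $1,162,737.92.
Lowest total cost is $1,092,166.98 at Q = 2400.0.

Q* ≈ 2,400 drums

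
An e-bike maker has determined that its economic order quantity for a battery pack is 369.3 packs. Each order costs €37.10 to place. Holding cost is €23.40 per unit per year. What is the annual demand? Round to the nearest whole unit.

D ≈ 43,010 packs per year

Invert the EOQ relation Q*² = 2DS/H.
From Q* = √(2DS/H): D = Q*²H / (2S) = 369.3² × 23.4 / (2 × 37.1) = 43010.111.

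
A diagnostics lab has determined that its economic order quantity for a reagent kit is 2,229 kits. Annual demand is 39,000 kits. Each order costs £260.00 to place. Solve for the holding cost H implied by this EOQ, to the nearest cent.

H ≈ £4.08

Invert the EOQ relation Q*² = 2DS/H.
From Q* = √(2DS/H): H = 2DS / Q*² = 2 × 39,000 × 260 / 2,229² = 4.0818.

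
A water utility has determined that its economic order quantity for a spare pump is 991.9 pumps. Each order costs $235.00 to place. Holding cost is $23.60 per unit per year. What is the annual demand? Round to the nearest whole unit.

The basic EOQ model gives Q* = √(2DS/H); rearrange for the unknown.
From Q* = √(2DS/H): D = Q*²H / (2S) = 991.9² × 23.6 / (2 × 235) = 49402.614.

D ≈ 49,403 pumps per year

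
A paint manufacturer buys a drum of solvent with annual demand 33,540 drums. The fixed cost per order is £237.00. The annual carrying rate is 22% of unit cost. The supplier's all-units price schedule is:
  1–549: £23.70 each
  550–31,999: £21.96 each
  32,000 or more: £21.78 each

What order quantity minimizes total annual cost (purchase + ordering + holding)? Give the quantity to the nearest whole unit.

Holding cost per unit per year at price C is H = 0.22·C.
Evaluate total cost at each tier's feasible EOQ or, if the EOQ is below the tier, at the tier's minimum quantity.
Tier 1 (£23.70): EOQ = 1746.2 exceeds tier's upper bound 549, so this tier is dominated.
EOQ at £21.96 = 1814.0 (feasible in tier 2): TC = 33,540×£21.96 + (33,540/1814.0)×237 + (1814.0/2)×0.22×£21.96 = £745,302.32.
EOQ at £21.78 = 1821.5 < 32000, so use break Q=32000: TC = 33,540×£21.78 + (33,540/32000.0)×237 + (32000.0/2)×0.22×£21.78 = £807,415.21.
Lowest total cost is £745,302.32 at Q = 1814.0.

Q* ≈ 1,814 drums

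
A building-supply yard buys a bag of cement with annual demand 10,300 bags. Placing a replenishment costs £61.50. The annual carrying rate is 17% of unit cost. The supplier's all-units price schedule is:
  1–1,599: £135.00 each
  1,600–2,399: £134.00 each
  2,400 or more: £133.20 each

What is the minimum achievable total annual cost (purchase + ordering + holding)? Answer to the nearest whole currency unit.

Holding cost per unit per year at price C is H = 0.17·C.
Candidates are each tier's EOQ (if it falls in that tier) and each price-break quantity.
EOQ at £135.00 = 235.0 (feasible in tier 1): TC = 10,300×£135.00 + (10,300/235.0)×61.5 + (235.0/2)×0.17×£135.00 = £1,395,892.16.
EOQ at £134.00 = 235.8 < 1600, so use break Q=1600: TC = 10,300×£134.00 + (10,300/1600.0)×61.5 + (1600.0/2)×0.17×£134.00 = £1,398,819.91.
EOQ at £133.20 = 236.5 < 2400, so use break Q=2400: TC = 10,300×£133.20 + (10,300/2400.0)×61.5 + (2400.0/2)×0.17×£133.20 = £1,399,396.74.
Lowest total cost among the candidates is at Q = 235.0.

TC* ≈ £1,395,892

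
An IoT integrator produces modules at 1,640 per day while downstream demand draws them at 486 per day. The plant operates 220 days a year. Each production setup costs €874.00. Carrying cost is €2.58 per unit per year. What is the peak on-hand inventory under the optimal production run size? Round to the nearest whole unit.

Annual demand D = 486 × 220 = 106,920.
Production build-up factor (1 − d/p) = 1 − 486/1,640 = 0.7037.
Q* = √(2DS / (H(1 − d/p))) = √(2 × 106,920 × 874 / (2.58 × 0.7037)).
= √(186,896,160 / 1.8154) ≈ 10146.339.
Maximum inventory = Q*(1 − d/p) = 10146.339 × 0.7037 ≈ 7139.558.

I_max ≈ 7,140 modules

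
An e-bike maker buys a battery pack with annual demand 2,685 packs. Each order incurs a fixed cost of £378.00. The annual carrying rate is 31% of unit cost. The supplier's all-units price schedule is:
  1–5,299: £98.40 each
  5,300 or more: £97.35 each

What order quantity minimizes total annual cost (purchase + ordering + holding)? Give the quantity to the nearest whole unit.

Q* ≈ 258 packs

Holding cost per unit per year at price C is H = 0.31·C.
For each price level, check whether its EOQ is feasible; otherwise the best quantity at that price is the breakpoint.
EOQ at £98.40 = 258.0 (feasible in tier 1): TC = 2,685×£98.40 + (2,685/258.0)×378 + (258.0/2)×0.31×£98.40 = £272,072.85.
EOQ at £97.35 = 259.3 < 5300, so use break Q=5300: TC = 2,685×£97.35 + (2,685/5300.0)×378 + (5300.0/2)×0.31×£97.35 = £341,549.27.
Lowest total cost is £272,072.85 at Q = 258.0.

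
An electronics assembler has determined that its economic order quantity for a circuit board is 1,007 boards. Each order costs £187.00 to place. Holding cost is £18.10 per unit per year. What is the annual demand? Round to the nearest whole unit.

The basic EOQ model gives Q* = √(2DS/H); rearrange for the unknown.
From Q* = √(2DS/H): D = Q*²H / (2S) = 1,007² × 18.1 / (2 × 187) = 49075.633.

D ≈ 49,076 boards per year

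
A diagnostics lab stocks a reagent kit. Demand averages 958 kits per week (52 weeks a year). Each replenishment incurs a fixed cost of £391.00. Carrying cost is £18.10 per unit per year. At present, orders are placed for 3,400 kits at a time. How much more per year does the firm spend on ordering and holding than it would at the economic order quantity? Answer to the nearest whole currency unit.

Annual demand D = 958 × 52 = 49,816.
EOQ = √(2DS/H) = √(2 × 49,816 × 391 / 18.1) ≈ 1467.06.
Cost at Q* = (D/Q*)S + (Q*/2)H = √(2DSH) ≈ £26,553.83.
Cost at Q = 3,400: (49,816/3,400)×391 + (3,400/2)×18.1 = £5,728.84 + £30,770.00 = £36,498.84.
Excess = £36,498.84 − £26,553.83 = £9,945.01.

Extra cost ≈ £9,945 per year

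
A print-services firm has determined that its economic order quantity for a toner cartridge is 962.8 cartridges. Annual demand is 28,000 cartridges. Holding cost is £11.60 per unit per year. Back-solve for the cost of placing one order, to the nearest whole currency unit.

S ≈ £192

Squaring Q* = √(2DS/H) gives Q*² = 2DS/H.
From Q* = √(2DS/H): S = Q*²H / (2D) = 962.8² × 11.6 / (2 × 28,000) = 192.0181.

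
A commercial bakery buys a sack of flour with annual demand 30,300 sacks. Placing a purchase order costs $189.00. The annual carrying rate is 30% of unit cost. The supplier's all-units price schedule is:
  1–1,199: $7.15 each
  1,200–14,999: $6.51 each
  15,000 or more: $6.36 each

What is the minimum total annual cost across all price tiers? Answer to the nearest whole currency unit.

TC* ≈ $201,983

Holding cost per unit per year at price C is H = 0.30·C.
Evaluate total cost at each tier's feasible EOQ or, if the EOQ is below the tier, at the tier's minimum quantity.
Tier 1 ($7.15): EOQ = 2310.8 exceeds tier's upper bound 1199, so this tier is dominated.
EOQ at $6.51 = 2421.7 (feasible in tier 2): TC = 30,300×$6.51 + (30,300/2421.7)×189 + (2421.7/2)×0.30×$6.51 = $201,982.53.
EOQ at $6.36 = 2450.1 < 15000, so use break Q=15000: TC = 30,300×$6.36 + (30,300/15000.0)×189 + (15000.0/2)×0.30×$6.36 = $207,399.78.
Lowest total cost among the candidates is at Q = 2421.7.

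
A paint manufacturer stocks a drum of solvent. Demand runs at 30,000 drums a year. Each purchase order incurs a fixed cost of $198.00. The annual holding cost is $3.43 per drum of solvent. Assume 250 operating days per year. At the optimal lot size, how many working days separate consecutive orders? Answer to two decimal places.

The optimal lot size = √(2DS/H) = √(2 × 30,000 × 198 / 3.43) ≈ 1861.06.
Cycle time = Q*/D × 250 = 1861.06 / 30,000 × 250 ≈ 15.509 days.

T ≈ 15.51 days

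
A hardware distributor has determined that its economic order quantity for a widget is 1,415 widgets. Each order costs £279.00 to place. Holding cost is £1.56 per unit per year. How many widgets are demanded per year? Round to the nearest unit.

D ≈ 5,598 widgets per year

Invert the EOQ relation Q*² = 2DS/H.
From Q* = √(2DS/H): D = Q*²H / (2S) = 1,415² × 1.56 / (2 × 279) = 5597.618.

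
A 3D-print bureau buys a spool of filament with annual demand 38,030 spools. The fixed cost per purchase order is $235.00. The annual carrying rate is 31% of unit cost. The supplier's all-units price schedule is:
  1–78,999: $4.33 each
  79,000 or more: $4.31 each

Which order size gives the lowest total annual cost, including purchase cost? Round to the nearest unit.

Q* ≈ 3,649 spools

Holding cost per unit per year at price C is H = 0.31·C.
For each price level, check whether its EOQ is feasible; otherwise the best quantity at that price is the breakpoint.
EOQ at $4.33 = 3649.1 (feasible in tier 1): TC = 38,030×$4.33 + (38,030/3649.1)×235 + (3649.1/2)×0.31×$4.33 = $169,568.10.
EOQ at $4.31 = 3657.6 < 79000, so use break Q=79000: TC = 38,030×$4.31 + (38,030/79000.0)×235 + (79000.0/2)×0.31×$4.31 = $216,798.38.
Lowest total cost is $169,568.10 at Q = 3649.1.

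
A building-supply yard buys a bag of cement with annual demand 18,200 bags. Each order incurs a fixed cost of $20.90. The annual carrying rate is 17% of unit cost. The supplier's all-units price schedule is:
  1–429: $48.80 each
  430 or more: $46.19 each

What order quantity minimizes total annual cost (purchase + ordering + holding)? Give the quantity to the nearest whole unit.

Q* ≈ 430 bags

Holding cost per unit per year at price C is H = 0.17·C.
Candidates are each tier's EOQ (if it falls in that tier) and each price-break quantity.
EOQ at $48.80 = 302.8 (feasible in tier 1): TC = 18,200×$48.80 + (18,200/302.8)×20.9 + (302.8/2)×0.17×$48.80 = $890,672.22.
EOQ at $46.19 = 311.3 < 430, so use break Q=430: TC = 18,200×$46.19 + (18,200/430.0)×20.9 + (430.0/2)×0.17×$46.19 = $843,230.85.
Lowest total cost is $843,230.85 at Q = 430.0.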